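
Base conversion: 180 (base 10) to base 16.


180 (base 10) = 180 (decimal)
180 (decimal) = B4 (base 16)


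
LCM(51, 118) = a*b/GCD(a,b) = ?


GCD(51, 118) = 1
LCM = 51*118/1 = 6018/1 = 6018

LCM = 6018


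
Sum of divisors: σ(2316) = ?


Divisors of 2316: 1, 2, 3, 4, 6, 12, 193, 386, 579, 772, 1158, 2316
Sum = 1 + 2 + 3 + 4 + 6 + 12 + 193 + 386 + 579 + 772 + 1158 + 2316 = 5432

σ(2316) = 5432


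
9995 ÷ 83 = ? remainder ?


9995 = 83 * 120 + 35
Check: 9960 + 35 = 9995

q = 120, r = 35


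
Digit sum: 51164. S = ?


5 + 1 + 1 + 6 + 4 = 17


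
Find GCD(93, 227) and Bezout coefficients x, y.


Tabular extended Euclidean (each row: r = 93*s + 227*t):
r=93, s=1, t=0
r=227, s=0, t=1
q=0: r=93, s=1, t=0   [93*(1) + 227*(0) = 93]
q=2: r=41, s=-2, t=1   [93*(-2) + 227*(1) = 41]
q=2: r=11, s=5, t=-2   [93*(5) + 227*(-2) = 11]
q=3: r=8, s=-17, t=7   [93*(-17) + 227*(7) = 8]
q=1: r=3, s=22, t=-9   [93*(22) + 227*(-9) = 3]
q=2: r=2, s=-61, t=25   [93*(-61) + 227*(25) = 2]
q=1: r=1, s=83, t=-34   [93*(83) + 227*(-34) = 1]
q=2: r=0, s=-227, t=93   [93*(-227) + 227*(93) = 0]
GCD = 1; from the row with r=1: x=83, y=-34
Check: 93*(83) + 227*(-34) = 7719 - 7718 = 1

GCD = 1, x = 83, y = -34


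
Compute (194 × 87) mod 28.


194 × 87 = 16878
16878 mod 28 = 22


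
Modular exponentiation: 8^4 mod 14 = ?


8^1 mod 14 = 8
8^2 mod 14 = 8
8^3 mod 14 = 8
8^4 mod 14 = 8


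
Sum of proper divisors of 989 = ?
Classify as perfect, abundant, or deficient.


Proper divisors: 1, 23, 43
Sum = 1 + 23 + 43 = 67
67 < 989 → deficient

s(989) = 67 (deficient)


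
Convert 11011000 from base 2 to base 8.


11011000 (base 2) = 216 (decimal)
216 (decimal) = 330 (base 8)


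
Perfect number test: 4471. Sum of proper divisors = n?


Proper divisors of 4471: 1, 17, 263
Sum = 1 + 17 + 263 = 281

No, 4471 is not perfect (281 ≠ 4471)


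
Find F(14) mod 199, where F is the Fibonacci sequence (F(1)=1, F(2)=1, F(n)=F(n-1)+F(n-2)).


F(k) mod 199 for k=1..14:
1, 1, 2, 3, 5, 8, 13, 21, 34, 55, 89, 144, 34, 178
F(14) mod 199 = 178


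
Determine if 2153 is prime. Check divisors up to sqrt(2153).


Check divisors up to sqrt(2153) = 46.4004
No divisors found.
2153 is prime.

Yes, 2153 is prime


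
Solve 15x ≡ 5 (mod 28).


GCD(15, 28) = 1, unique solution
a^(-1) mod 28 = 15
x = 15 * 5 mod 28 = 19

x ≡ 19 (mod 28)


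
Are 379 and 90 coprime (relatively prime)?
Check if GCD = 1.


Euclidean algorithm:
379 = 4 * 90 + 19
90 = 4 * 19 + 14
19 = 1 * 14 + 5
14 = 2 * 5 + 4
5 = 1 * 4 + 1
4 = 4 * 1 + 0
GCD(379, 90) = 1

Yes, coprime (GCD = 1)


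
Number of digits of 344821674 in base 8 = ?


344821674 in base 8 = 2443307652
Number of digits = 10

10 digits (base 8)


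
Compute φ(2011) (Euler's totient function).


2011 = 2011
Prime factors: 2011
φ(2011) = 2011 × (1-1/2011)
= 2011 × 2010/2011 = 2010

φ(2011) = 2010


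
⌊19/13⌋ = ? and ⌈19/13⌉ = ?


19/13 = 1.4615
floor = 1
ceil = 2

floor = 1, ceil = 2


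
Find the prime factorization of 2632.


2632 / 2 = 1316
1316 / 2 = 658
658 / 2 = 329
329 / 7 = 47
47 / 47 = 1
2632 = 2^3 × 7 × 47


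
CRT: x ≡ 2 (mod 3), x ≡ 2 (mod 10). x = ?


M = 3*10 = 30
M1 = M/3 = 10, M2 = M/10 = 3
M1^(-1) mod 3 = 1, M2^(-1) mod 10 = 7
x = 2*10*1 + 2*3*7 = 62
62 mod 30 = 2
Check: 2 mod 3 = 2 ✓, 2 mod 10 = 2 ✓

x ≡ 2 (mod 30)


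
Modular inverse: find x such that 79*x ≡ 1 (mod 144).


Use the extended Euclidean algorithm on (144, 79); each row r = 144*s + 79*t:
r=144, s=1, t=0
r=79, s=0, t=1
q=1: r=65, s=1, t=-1   [144*(1) + 79*(-1) = 65]
q=1: r=14, s=-1, t=2   [144*(-1) + 79*(2) = 14]
q=4: r=9, s=5, t=-9   [144*(5) + 79*(-9) = 9]
q=1: r=5, s=-6, t=11   [144*(-6) + 79*(11) = 5]
q=1: r=4, s=11, t=-20   [144*(11) + 79*(-20) = 4]
q=1: r=1, s=-17, t=31   [144*(-17) + 79*(31) = 1]
q=4: r=0, s=79, t=-144   [144*(79) + 79*(-144) = 0]
GCD = 1 with t = 31, so 79*(31) ≡ 1 (mod 144)
Inverse = 31 mod 144 = 31
Check: 79 * 31 = 2449 ≡ 1 (mod 144)

79^(-1) ≡ 31 (mod 144)


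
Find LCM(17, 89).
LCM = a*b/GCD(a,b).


GCD(17, 89) = 1
LCM = 17*89/1 = 1513/1 = 1513

LCM = 1513


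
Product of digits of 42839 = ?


4 × 2 × 8 × 3 × 9 = 1728


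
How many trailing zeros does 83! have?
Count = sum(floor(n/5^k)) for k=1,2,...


floor(83/5) = 16
floor(83/25) = 3
Total = 19

19 trailing zeros


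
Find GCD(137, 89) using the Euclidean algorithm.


137 = 1 * 89 + 48
89 = 1 * 48 + 41
48 = 1 * 41 + 7
41 = 5 * 7 + 6
7 = 1 * 6 + 1
6 = 6 * 1 + 0
GCD = 1


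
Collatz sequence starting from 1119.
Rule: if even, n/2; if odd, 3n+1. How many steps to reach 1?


1119 → 3358 → 1679 → 5038 → 2519 → 7558 → 3779 → 11338 → 5669 → 17008 → 8504 → 4252 → 2126 → 1063 → 3190 → 1595 → 4786 → 2393 → 7180 → 3590 → 1795 → 5386 → 2693 → 8080 → 4040 → 2020 → 1010 → 505 → 1516 → 758 → 379 → 1138 → 569 → 1708 → 854 → 427 → 1282 → 641 → 1924 → 962 → 481 → 1444 → 722 → 361 → 1084 → 542 → 271 → 814 → 407 → 1222 → 611 → 1834 → 917 → 2752 → 1376 → 688 → 344 → 172 → 86 → 43 → 130 → 65 → 196 → 98 → 49 → 148 → 74 → 37 → 112 → 56 → 28 → 14 → 7 → 22 → 11 → 34 → 17 → 52 → 26 → 13 → 40 → 20 → 10 → 5 → 16 → 8 → 4 → 2 → 1
Total steps = 88

88 steps


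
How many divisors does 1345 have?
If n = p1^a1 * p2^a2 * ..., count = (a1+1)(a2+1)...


1345 = 5^1 × 269^1
d(1345) = (1+1) × (1+1) = 4

4 divisors


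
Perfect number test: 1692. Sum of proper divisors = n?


Proper divisors of 1692: 1, 2, 3, 4, 6, 9, 12, 18, 36, 47, 94, 141, 188, 282, 423, 564, 846
Sum = 1 + 2 + 3 + 4 + 6 + 9 + 12 + 18 + 36 + 47 + 94 + 141 + 188 + 282 + 423 + 564 + 846 = 2676

No, 1692 is not perfect (2676 ≠ 1692)


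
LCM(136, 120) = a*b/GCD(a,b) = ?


GCD(136, 120) = 8
LCM = 136*120/8 = 16320/8 = 2040

LCM = 2040


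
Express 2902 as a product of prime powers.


2902 / 2 = 1451
1451 / 1451 = 1
2902 = 2 × 1451


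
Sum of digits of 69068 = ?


6 + 9 + 0 + 6 + 8 = 29


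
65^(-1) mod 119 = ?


Use the extended Euclidean algorithm on (119, 65); each row r = 119*s + 65*t:
r=119, s=1, t=0
r=65, s=0, t=1
q=1: r=54, s=1, t=-1   [119*(1) + 65*(-1) = 54]
q=1: r=11, s=-1, t=2   [119*(-1) + 65*(2) = 11]
q=4: r=10, s=5, t=-9   [119*(5) + 65*(-9) = 10]
q=1: r=1, s=-6, t=11   [119*(-6) + 65*(11) = 1]
q=10: r=0, s=65, t=-119   [119*(65) + 65*(-119) = 0]
GCD = 1 with t = 11, so 65*(11) ≡ 1 (mod 119)
Inverse = 11 mod 119 = 11
Check: 65 * 11 = 715 ≡ 1 (mod 119)

65^(-1) ≡ 11 (mod 119)


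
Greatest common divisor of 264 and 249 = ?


264 = 1 * 249 + 15
249 = 16 * 15 + 9
15 = 1 * 9 + 6
9 = 1 * 6 + 3
6 = 2 * 3 + 0
GCD = 3


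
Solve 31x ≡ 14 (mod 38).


GCD(31, 38) = 1, unique solution
a^(-1) mod 38 = 27
x = 27 * 14 mod 38 = 36

x ≡ 36 (mod 38)


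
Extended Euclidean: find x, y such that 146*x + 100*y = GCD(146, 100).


Tabular extended Euclidean (each row: r = 146*s + 100*t):
r=146, s=1, t=0
r=100, s=0, t=1
q=1: r=46, s=1, t=-1   [146*(1) + 100*(-1) = 46]
q=2: r=8, s=-2, t=3   [146*(-2) + 100*(3) = 8]
q=5: r=6, s=11, t=-16   [146*(11) + 100*(-16) = 6]
q=1: r=2, s=-13, t=19   [146*(-13) + 100*(19) = 2]
q=3: r=0, s=50, t=-73   [146*(50) + 100*(-73) = 0]
GCD = 2; from the row with r=2: x=-13, y=19
Check: 146*(-13) + 100*(19) = -1898 + 1900 = 2

GCD = 2, x = -13, y = 19


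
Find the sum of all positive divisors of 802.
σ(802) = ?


Divisors of 802: 1, 2, 401, 802
Sum = 1 + 2 + 401 + 802 = 1206

σ(802) = 1206


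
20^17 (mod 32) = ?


20^1 mod 32 = 20
20^2 mod 32 = 16
20^3 mod 32 = 0
20^4 mod 32 = 0
20^5 mod 32 = 0
20^6 mod 32 = 0
20^7 mod 32 = 0
20^8 mod 32 = 0
20^9 mod 32 = 0
20^10 mod 32 = 0
20^11 mod 32 = 0
20^12 mod 32 = 0
20^13 mod 32 = 0
20^14 mod 32 = 0
20^15 mod 32 = 0
20^16 mod 32 = 0
20^17 mod 32 = 0


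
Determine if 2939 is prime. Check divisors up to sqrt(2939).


Check divisors up to sqrt(2939) = 54.2125
No divisors found.
2939 is prime.

Yes, 2939 is prime


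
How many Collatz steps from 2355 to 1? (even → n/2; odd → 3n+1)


2355 → 7066 → 3533 → 10600 → 5300 → 2650 → 1325 → 3976 → 1988 → 994 → 497 → 1492 → 746 → 373 → 1120 → 560 → 280 → 140 → 70 → 35 → 106 → 53 → 160 → 80 → 40 → 20 → 10 → 5 → 16 → 8 → 4 → 2 → 1
Total steps = 32

32 steps


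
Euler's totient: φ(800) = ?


800 = 2^5 × 5^2
Prime factors: 2, 5
φ(800) = 800 × (1-1/2) × (1-1/5)
= 800 × 1/2 × 4/5 = 320

φ(800) = 320


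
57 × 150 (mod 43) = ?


57 × 150 = 8550
8550 mod 43 = 36


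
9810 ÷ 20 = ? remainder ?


9810 = 20 * 490 + 10
Check: 9800 + 10 = 9810

q = 490, r = 10


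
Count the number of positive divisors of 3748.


3748 = 2^2 × 937^1
d(3748) = (2+1) × (1+1) = 6

6 divisors


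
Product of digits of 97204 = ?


9 × 7 × 2 × 0 × 4 = 0


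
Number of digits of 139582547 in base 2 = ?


139582547 in base 2 = 1000010100011101110001010011
Number of digits = 28

28 digits (base 2)


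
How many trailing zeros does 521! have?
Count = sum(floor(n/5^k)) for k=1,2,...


floor(521/5) = 104
floor(521/25) = 20
floor(521/125) = 4
Total = 128

128 trailing zeros


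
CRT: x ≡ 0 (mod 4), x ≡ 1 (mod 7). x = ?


M = 4*7 = 28
M1 = M/4 = 7, M2 = M/7 = 4
M1^(-1) mod 4 = 3, M2^(-1) mod 7 = 2
x = 0*7*3 + 1*4*2 = 8
8 mod 28 = 8
Check: 8 mod 4 = 0 ✓, 8 mod 7 = 1 ✓

x ≡ 8 (mod 28)


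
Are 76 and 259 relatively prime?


Euclidean algorithm:
259 = 3 * 76 + 31
76 = 2 * 31 + 14
31 = 2 * 14 + 3
14 = 4 * 3 + 2
3 = 1 * 2 + 1
2 = 2 * 1 + 0
GCD(76, 259) = 1

Yes, coprime (GCD = 1)


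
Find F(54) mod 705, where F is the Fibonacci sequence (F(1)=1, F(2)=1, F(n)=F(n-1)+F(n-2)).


F(k) mod 705 for k=1..54:
1, 1, 2, 3, 5, 8, 13, 21, 34, 55, 89, 144, 233, 377, 610, 282, 187, 469, 656, 420, 371, 86, 457, 543, 295, 133, 428, 561, 284, 140, 424, 564, 283, 142, 425, 567, 287, 149, 436, 585, 316, 196, 512, 3, 515, 518, 328, 141, 469, 610, 374, 279, 653, 227
F(54) mod 705 = 227


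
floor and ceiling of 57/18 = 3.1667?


57/18 = 3.1667
floor = 3
ceil = 4

floor = 3, ceil = 4


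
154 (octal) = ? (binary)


154 (base 8) = 108 (decimal)
108 (decimal) = 1101100 (base 2)


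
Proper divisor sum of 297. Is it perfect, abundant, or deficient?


Proper divisors: 1, 3, 9, 11, 27, 33, 99
Sum = 1 + 3 + 9 + 11 + 27 + 33 + 99 = 183
183 < 297 → deficient

s(297) = 183 (deficient)


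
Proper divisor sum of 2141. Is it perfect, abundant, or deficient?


Proper divisors: 1
Sum = 1 = 1
1 < 2141 → deficient

s(2141) = 1 (deficient)


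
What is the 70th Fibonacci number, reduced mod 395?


F(k) mod 395 for k=1..70:
1, 1, 2, 3, 5, 8, 13, 21, 34, 55, 89, 144, 233, 377, 215, 197, 17, 214, 231, 50, 281, 331, 217, 153, 370, 128, 103, 231, 334, 170, 109, 279, 388, 272, 265, 142, 12, 154, 166, 320, 91, 16, 107, 123, 230, 353, 188, 146, 334, 85, 24, 109, 133, 242, 375, 222, 202, 29, 231, 260, 96, 356, 57, 18, 75, 93, 168, 261, 34, 295
F(70) mod 395 = 295


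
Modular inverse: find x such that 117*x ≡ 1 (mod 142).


Use the extended Euclidean algorithm on (142, 117); each row r = 142*s + 117*t:
r=142, s=1, t=0
r=117, s=0, t=1
q=1: r=25, s=1, t=-1   [142*(1) + 117*(-1) = 25]
q=4: r=17, s=-4, t=5   [142*(-4) + 117*(5) = 17]
q=1: r=8, s=5, t=-6   [142*(5) + 117*(-6) = 8]
q=2: r=1, s=-14, t=17   [142*(-14) + 117*(17) = 1]
q=8: r=0, s=117, t=-142   [142*(117) + 117*(-142) = 0]
GCD = 1 with t = 17, so 117*(17) ≡ 1 (mod 142)
Inverse = 17 mod 142 = 17
Check: 117 * 17 = 1989 ≡ 1 (mod 142)

117^(-1) ≡ 17 (mod 142)


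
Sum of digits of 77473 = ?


7 + 7 + 4 + 7 + 3 = 28


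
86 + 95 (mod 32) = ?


86 + 95 = 181
181 mod 32 = 21


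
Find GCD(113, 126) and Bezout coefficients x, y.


Tabular extended Euclidean (each row: r = 113*s + 126*t):
r=113, s=1, t=0
r=126, s=0, t=1
q=0: r=113, s=1, t=0   [113*(1) + 126*(0) = 113]
q=1: r=13, s=-1, t=1   [113*(-1) + 126*(1) = 13]
q=8: r=9, s=9, t=-8   [113*(9) + 126*(-8) = 9]
q=1: r=4, s=-10, t=9   [113*(-10) + 126*(9) = 4]
q=2: r=1, s=29, t=-26   [113*(29) + 126*(-26) = 1]
q=4: r=0, s=-126, t=113   [113*(-126) + 126*(113) = 0]
GCD = 1; from the row with r=1: x=29, y=-26
Check: 113*(29) + 126*(-26) = 3277 - 3276 = 1

GCD = 1, x = 29, y = -26


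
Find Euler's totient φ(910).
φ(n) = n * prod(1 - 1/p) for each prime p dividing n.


910 = 2 × 5 × 7 × 13
Prime factors: 2, 5, 7, 13
φ(910) = 910 × (1-1/2) × (1-1/5) × (1-1/7) × (1-1/13)
= 910 × 1/2 × 4/5 × 6/7 × 12/13 = 288

φ(910) = 288


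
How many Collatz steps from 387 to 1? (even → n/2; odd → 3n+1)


387 → 1162 → 581 → 1744 → 872 → 436 → 218 → 109 → 328 → 164 → 82 → 41 → 124 → 62 → 31 → 94 → 47 → 142 → 71 → 214 → 107 → 322 → 161 → 484 → 242 → 121 → 364 → 182 → 91 → 274 → 137 → 412 → 206 → 103 → 310 → 155 → 466 → 233 → 700 → 350 → 175 → 526 → 263 → 790 → 395 → 1186 → 593 → 1780 → 890 → 445 → 1336 → 668 → 334 → 167 → 502 → 251 → 754 → 377 → 1132 → 566 → 283 → 850 → 425 → 1276 → 638 → 319 → 958 → 479 → 1438 → 719 → 2158 → 1079 → 3238 → 1619 → 4858 → 2429 → 7288 → 3644 → 1822 → 911 → 2734 → 1367 → 4102 → 2051 → 6154 → 3077 → 9232 → 4616 → 2308 → 1154 → 577 → 1732 → 866 → 433 → 1300 → 650 → 325 → 976 → 488 → 244 → 122 → 61 → 184 → 92 → 46 → 23 → 70 → 35 → 106 → 53 → 160 → 80 → 40 → 20 → 10 → 5 → 16 → 8 → 4 → 2 → 1
Total steps = 120

120 steps


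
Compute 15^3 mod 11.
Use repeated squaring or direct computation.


15^1 mod 11 = 4
15^2 mod 11 = 5
15^3 mod 11 = 9


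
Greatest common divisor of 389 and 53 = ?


389 = 7 * 53 + 18
53 = 2 * 18 + 17
18 = 1 * 17 + 1
17 = 17 * 1 + 0
GCD = 1


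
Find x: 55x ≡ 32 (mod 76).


GCD(55, 76) = 1, unique solution
a^(-1) mod 76 = 47
x = 47 * 32 mod 76 = 60

x ≡ 60 (mod 76)


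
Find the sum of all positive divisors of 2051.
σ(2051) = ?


Divisors of 2051: 1, 7, 293, 2051
Sum = 1 + 7 + 293 + 2051 = 2352

σ(2051) = 2352


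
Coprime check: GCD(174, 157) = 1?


Euclidean algorithm:
174 = 1 * 157 + 17
157 = 9 * 17 + 4
17 = 4 * 4 + 1
4 = 4 * 1 + 0
GCD(174, 157) = 1

Yes, coprime (GCD = 1)


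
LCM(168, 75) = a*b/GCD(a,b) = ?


GCD(168, 75) = 3
LCM = 168*75/3 = 12600/3 = 4200

LCM = 4200


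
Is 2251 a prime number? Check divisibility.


Check divisors up to sqrt(2251) = 47.4447
No divisors found.
2251 is prime.

Yes, 2251 is prime


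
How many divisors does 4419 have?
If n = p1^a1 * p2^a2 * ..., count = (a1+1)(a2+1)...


4419 = 3^2 × 491^1
d(4419) = (2+1) × (1+1) = 6

6 divisors


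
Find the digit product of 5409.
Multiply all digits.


5 × 4 × 0 × 9 = 0


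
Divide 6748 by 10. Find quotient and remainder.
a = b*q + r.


6748 = 10 * 674 + 8
Check: 6740 + 8 = 6748

q = 674, r = 8


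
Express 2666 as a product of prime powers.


2666 / 2 = 1333
1333 / 31 = 43
43 / 43 = 1
2666 = 2 × 31 × 43


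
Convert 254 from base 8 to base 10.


254 (base 8) = 172 (decimal)
172 (decimal) = 172 (base 10)


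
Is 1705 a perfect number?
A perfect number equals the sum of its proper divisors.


Proper divisors of 1705: 1, 5, 11, 31, 55, 155, 341
Sum = 1 + 5 + 11 + 31 + 55 + 155 + 341 = 599

No, 1705 is not perfect (599 ≠ 1705)


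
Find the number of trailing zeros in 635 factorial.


floor(635/5) = 127
floor(635/25) = 25
floor(635/125) = 5
floor(635/625) = 1
Total = 158

158 trailing zeros


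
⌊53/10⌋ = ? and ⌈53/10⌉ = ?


53/10 = 5.3000
floor = 5
ceil = 6

floor = 5, ceil = 6


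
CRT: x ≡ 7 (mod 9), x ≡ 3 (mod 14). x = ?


M = 9*14 = 126
M1 = M/9 = 14, M2 = M/14 = 9
M1^(-1) mod 9 = 2, M2^(-1) mod 14 = 11
x = 7*14*2 + 3*9*11 = 493
493 mod 126 = 115
Check: 115 mod 9 = 7 ✓, 115 mod 14 = 3 ✓

x ≡ 115 (mod 126)


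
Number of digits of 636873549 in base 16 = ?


636873549 in base 16 = 25F5EB4D
Number of digits = 8

8 digits (base 16)


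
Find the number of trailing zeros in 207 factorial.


floor(207/5) = 41
floor(207/25) = 8
floor(207/125) = 1
Total = 50

50 trailing zeros


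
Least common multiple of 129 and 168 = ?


GCD(129, 168) = 3
LCM = 129*168/3 = 21672/3 = 7224

LCM = 7224


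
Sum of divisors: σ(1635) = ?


Divisors of 1635: 1, 3, 5, 15, 109, 327, 545, 1635
Sum = 1 + 3 + 5 + 15 + 109 + 327 + 545 + 1635 = 2640

σ(1635) = 2640


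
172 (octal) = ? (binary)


172 (base 8) = 122 (decimal)
122 (decimal) = 1111010 (base 2)


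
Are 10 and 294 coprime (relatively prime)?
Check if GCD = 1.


Euclidean algorithm:
294 = 29 * 10 + 4
10 = 2 * 4 + 2
4 = 2 * 2 + 0
GCD(10, 294) = 2

No, not coprime (GCD = 2)


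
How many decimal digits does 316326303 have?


316326303 has 9 digits in base 10
floor(log10(316326303)) + 1 = floor(8.5001) + 1 = 9

9 digits (base 10)


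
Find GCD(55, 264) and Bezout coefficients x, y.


Tabular extended Euclidean (each row: r = 55*s + 264*t):
r=55, s=1, t=0
r=264, s=0, t=1
q=0: r=55, s=1, t=0   [55*(1) + 264*(0) = 55]
q=4: r=44, s=-4, t=1   [55*(-4) + 264*(1) = 44]
q=1: r=11, s=5, t=-1   [55*(5) + 264*(-1) = 11]
q=4: r=0, s=-24, t=5   [55*(-24) + 264*(5) = 0]
GCD = 11; from the row with r=11: x=5, y=-1
Check: 55*(5) + 264*(-1) = 275 - 264 = 11

GCD = 11, x = 5, y = -1


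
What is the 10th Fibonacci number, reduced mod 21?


F(k) mod 21 for k=1..10:
1, 1, 2, 3, 5, 8, 13, 0, 13, 13
F(10) mod 21 = 13


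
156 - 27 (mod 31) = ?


156 - 27 = 129
129 mod 31 = 5


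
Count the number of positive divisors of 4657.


4657 = 4657^1
d(4657) = (1+1) = 2

2 divisors


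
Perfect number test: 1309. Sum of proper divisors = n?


Proper divisors of 1309: 1, 7, 11, 17, 77, 119, 187
Sum = 1 + 7 + 11 + 17 + 77 + 119 + 187 = 419

No, 1309 is not perfect (419 ≠ 1309)


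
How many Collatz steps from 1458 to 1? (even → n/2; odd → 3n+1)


1458 → 729 → 2188 → 1094 → 547 → 1642 → 821 → 2464 → 1232 → 616 → 308 → 154 → 77 → 232 → 116 → 58 → 29 → 88 → 44 → 22 → 11 → 34 → 17 → 52 → 26 → 13 → 40 → 20 → 10 → 5 → 16 → 8 → 4 → 2 → 1
Total steps = 34

34 steps


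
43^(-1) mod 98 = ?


Use the extended Euclidean algorithm on (98, 43); each row r = 98*s + 43*t:
r=98, s=1, t=0
r=43, s=0, t=1
q=2: r=12, s=1, t=-2   [98*(1) + 43*(-2) = 12]
q=3: r=7, s=-3, t=7   [98*(-3) + 43*(7) = 7]
q=1: r=5, s=4, t=-9   [98*(4) + 43*(-9) = 5]
q=1: r=2, s=-7, t=16   [98*(-7) + 43*(16) = 2]
q=2: r=1, s=18, t=-41   [98*(18) + 43*(-41) = 1]
q=2: r=0, s=-43, t=98   [98*(-43) + 43*(98) = 0]
GCD = 1 with t = -41, so 43*(-41) ≡ 1 (mod 98)
Inverse = -41 mod 98 = 57
Check: 43 * 57 = 2451 ≡ 1 (mod 98)

43^(-1) ≡ 57 (mod 98)


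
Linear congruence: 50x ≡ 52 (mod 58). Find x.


GCD(50, 58) = 2 divides 52
Divide: 25x ≡ 26 (mod 29)
x ≡ 8 (mod 29)


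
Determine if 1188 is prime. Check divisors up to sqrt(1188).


1188 / 2 = 594 (exact division)
1188 is NOT prime.

No, 1188 is not prime


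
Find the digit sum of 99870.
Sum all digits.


9 + 9 + 8 + 7 + 0 = 33


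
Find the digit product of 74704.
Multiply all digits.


7 × 4 × 7 × 0 × 4 = 0


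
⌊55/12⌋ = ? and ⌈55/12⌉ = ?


55/12 = 4.5833
floor = 4
ceil = 5

floor = 4, ceil = 5


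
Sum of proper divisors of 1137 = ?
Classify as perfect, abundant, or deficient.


Proper divisors: 1, 3, 379
Sum = 1 + 3 + 379 = 383
383 < 1137 → deficient

s(1137) = 383 (deficient)


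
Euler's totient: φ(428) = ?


428 = 2^2 × 107
Prime factors: 2, 107
φ(428) = 428 × (1-1/2) × (1-1/107)
= 428 × 1/2 × 106/107 = 212

φ(428) = 212


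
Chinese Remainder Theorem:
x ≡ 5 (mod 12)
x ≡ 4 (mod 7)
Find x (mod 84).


M = 12*7 = 84
M1 = M/12 = 7, M2 = M/7 = 12
M1^(-1) mod 12 = 7, M2^(-1) mod 7 = 3
x = 5*7*7 + 4*12*3 = 389
389 mod 84 = 53
Check: 53 mod 12 = 5 ✓, 53 mod 7 = 4 ✓

x ≡ 53 (mod 84)


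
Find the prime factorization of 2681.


2681 / 7 = 383
383 / 383 = 1
2681 = 7 × 383


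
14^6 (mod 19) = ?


14^1 mod 19 = 14
14^2 mod 19 = 6
14^3 mod 19 = 8
14^4 mod 19 = 17
14^5 mod 19 = 10
14^6 mod 19 = 7


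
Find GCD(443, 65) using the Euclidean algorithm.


443 = 6 * 65 + 53
65 = 1 * 53 + 12
53 = 4 * 12 + 5
12 = 2 * 5 + 2
5 = 2 * 2 + 1
2 = 2 * 1 + 0
GCD = 1


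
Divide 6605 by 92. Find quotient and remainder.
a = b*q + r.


6605 = 92 * 71 + 73
Check: 6532 + 73 = 6605

q = 71, r = 73


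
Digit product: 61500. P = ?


6 × 1 × 5 × 0 × 0 = 0


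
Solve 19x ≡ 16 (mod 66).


GCD(19, 66) = 1, unique solution
a^(-1) mod 66 = 7
x = 7 * 16 mod 66 = 46

x ≡ 46 (mod 66)


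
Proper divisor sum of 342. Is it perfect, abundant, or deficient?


Proper divisors: 1, 2, 3, 6, 9, 18, 19, 38, 57, 114, 171
Sum = 1 + 2 + 3 + 6 + 9 + 18 + 19 + 38 + 57 + 114 + 171 = 438
438 > 342 → abundant

s(342) = 438 (abundant)


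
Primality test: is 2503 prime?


Check divisors up to sqrt(2503) = 50.0300
No divisors found.
2503 is prime.

Yes, 2503 is prime


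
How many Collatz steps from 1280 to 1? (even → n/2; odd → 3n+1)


1280 → 640 → 320 → 160 → 80 → 40 → 20 → 10 → 5 → 16 → 8 → 4 → 2 → 1
Total steps = 13

13 steps


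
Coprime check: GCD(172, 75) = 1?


Euclidean algorithm:
172 = 2 * 75 + 22
75 = 3 * 22 + 9
22 = 2 * 9 + 4
9 = 2 * 4 + 1
4 = 4 * 1 + 0
GCD(172, 75) = 1

Yes, coprime (GCD = 1)


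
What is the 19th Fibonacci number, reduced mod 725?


F(k) mod 725 for k=1..19:
1, 1, 2, 3, 5, 8, 13, 21, 34, 55, 89, 144, 233, 377, 610, 262, 147, 409, 556
F(19) mod 725 = 556


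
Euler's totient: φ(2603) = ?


2603 = 19 × 137
Prime factors: 19, 137
φ(2603) = 2603 × (1-1/19) × (1-1/137)
= 2603 × 18/19 × 136/137 = 2448

φ(2603) = 2448


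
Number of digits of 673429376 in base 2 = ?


673429376 in base 2 = 101000001000111011011110000000
Number of digits = 30

30 digits (base 2)


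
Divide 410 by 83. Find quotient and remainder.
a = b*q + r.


410 = 83 * 4 + 78
Check: 332 + 78 = 410

q = 4, r = 78


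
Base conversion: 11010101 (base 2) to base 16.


11010101 (base 2) = 213 (decimal)
213 (decimal) = D5 (base 16)


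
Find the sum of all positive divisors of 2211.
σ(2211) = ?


Divisors of 2211: 1, 3, 11, 33, 67, 201, 737, 2211
Sum = 1 + 3 + 11 + 33 + 67 + 201 + 737 + 2211 = 3264

σ(2211) = 3264


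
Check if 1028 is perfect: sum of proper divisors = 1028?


Proper divisors of 1028: 1, 2, 4, 257, 514
Sum = 1 + 2 + 4 + 257 + 514 = 778

No, 1028 is not perfect (778 ≠ 1028)


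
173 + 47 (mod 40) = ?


173 + 47 = 220
220 mod 40 = 20


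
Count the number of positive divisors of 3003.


3003 = 3^1 × 7^1 × 11^1 × 13^1
d(3003) = (1+1) × (1+1) × (1+1) × (1+1) = 16

16 divisors


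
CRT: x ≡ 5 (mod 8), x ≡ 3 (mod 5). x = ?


M = 8*5 = 40
M1 = M/8 = 5, M2 = M/5 = 8
M1^(-1) mod 8 = 5, M2^(-1) mod 5 = 2
x = 5*5*5 + 3*8*2 = 173
173 mod 40 = 13
Check: 13 mod 8 = 5 ✓, 13 mod 5 = 3 ✓

x ≡ 13 (mod 40)


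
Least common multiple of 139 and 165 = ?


GCD(139, 165) = 1
LCM = 139*165/1 = 22935/1 = 22935

LCM = 22935


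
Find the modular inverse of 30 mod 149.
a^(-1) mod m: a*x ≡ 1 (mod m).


Use the extended Euclidean algorithm on (149, 30); each row r = 149*s + 30*t:
r=149, s=1, t=0
r=30, s=0, t=1
q=4: r=29, s=1, t=-4   [149*(1) + 30*(-4) = 29]
q=1: r=1, s=-1, t=5   [149*(-1) + 30*(5) = 1]
q=29: r=0, s=30, t=-149   [149*(30) + 30*(-149) = 0]
GCD = 1 with t = 5, so 30*(5) ≡ 1 (mod 149)
Inverse = 5 mod 149 = 5
Check: 30 * 5 = 150 ≡ 1 (mod 149)

30^(-1) ≡ 5 (mod 149)


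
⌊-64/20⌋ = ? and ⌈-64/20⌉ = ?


-64/20 = -3.2000
floor = -4
ceil = -3

floor = -4, ceil = -3


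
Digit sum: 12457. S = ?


1 + 2 + 4 + 5 + 7 = 19


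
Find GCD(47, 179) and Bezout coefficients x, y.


Tabular extended Euclidean (each row: r = 47*s + 179*t):
r=47, s=1, t=0
r=179, s=0, t=1
q=0: r=47, s=1, t=0   [47*(1) + 179*(0) = 47]
q=3: r=38, s=-3, t=1   [47*(-3) + 179*(1) = 38]
q=1: r=9, s=4, t=-1   [47*(4) + 179*(-1) = 9]
q=4: r=2, s=-19, t=5   [47*(-19) + 179*(5) = 2]
q=4: r=1, s=80, t=-21   [47*(80) + 179*(-21) = 1]
q=2: r=0, s=-179, t=47   [47*(-179) + 179*(47) = 0]
GCD = 1; from the row with r=1: x=80, y=-21
Check: 47*(80) + 179*(-21) = 3760 - 3759 = 1

GCD = 1, x = 80, y = -21


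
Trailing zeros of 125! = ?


floor(125/5) = 25
floor(125/25) = 5
floor(125/125) = 1
Total = 31

31 trailing zeros


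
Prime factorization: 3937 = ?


3937 / 31 = 127
127 / 127 = 1
3937 = 31 × 127


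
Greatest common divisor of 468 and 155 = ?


468 = 3 * 155 + 3
155 = 51 * 3 + 2
3 = 1 * 2 + 1
2 = 2 * 1 + 0
GCD = 1


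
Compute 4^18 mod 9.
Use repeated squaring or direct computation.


4^1 mod 9 = 4
4^2 mod 9 = 7
4^3 mod 9 = 1
4^4 mod 9 = 4
4^5 mod 9 = 7
4^6 mod 9 = 1
4^7 mod 9 = 4
4^8 mod 9 = 7
4^9 mod 9 = 1
4^10 mod 9 = 4
4^11 mod 9 = 7
4^12 mod 9 = 1
4^13 mod 9 = 4
4^14 mod 9 = 7
4^15 mod 9 = 1
4^16 mod 9 = 4
4^17 mod 9 = 7
4^18 mod 9 = 1


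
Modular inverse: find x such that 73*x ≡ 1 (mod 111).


Use the extended Euclidean algorithm on (111, 73); each row r = 111*s + 73*t:
r=111, s=1, t=0
r=73, s=0, t=1
q=1: r=38, s=1, t=-1   [111*(1) + 73*(-1) = 38]
q=1: r=35, s=-1, t=2   [111*(-1) + 73*(2) = 35]
q=1: r=3, s=2, t=-3   [111*(2) + 73*(-3) = 3]
q=11: r=2, s=-23, t=35   [111*(-23) + 73*(35) = 2]
q=1: r=1, s=25, t=-38   [111*(25) + 73*(-38) = 1]
q=2: r=0, s=-73, t=111   [111*(-73) + 73*(111) = 0]
GCD = 1 with t = -38, so 73*(-38) ≡ 1 (mod 111)
Inverse = -38 mod 111 = 73
Check: 73 * 73 = 5329 ≡ 1 (mod 111)

73^(-1) ≡ 73 (mod 111)


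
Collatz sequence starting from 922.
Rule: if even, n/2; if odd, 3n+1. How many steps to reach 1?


922 → 461 → 1384 → 692 → 346 → 173 → 520 → 260 → 130 → 65 → 196 → 98 → 49 → 148 → 74 → 37 → 112 → 56 → 28 → 14 → 7 → 22 → 11 → 34 → 17 → 52 → 26 → 13 → 40 → 20 → 10 → 5 → 16 → 8 → 4 → 2 → 1
Total steps = 36

36 steps


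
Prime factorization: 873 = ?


873 / 3 = 291
291 / 3 = 97
97 / 97 = 1
873 = 3^2 × 97


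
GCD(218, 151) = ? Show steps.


218 = 1 * 151 + 67
151 = 2 * 67 + 17
67 = 3 * 17 + 16
17 = 1 * 16 + 1
16 = 16 * 1 + 0
GCD = 1


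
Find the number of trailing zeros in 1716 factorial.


floor(1716/5) = 343
floor(1716/25) = 68
floor(1716/125) = 13
floor(1716/625) = 2
Total = 426

426 trailing zeros


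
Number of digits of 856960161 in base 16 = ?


856960161 in base 16 = 33142CA1
Number of digits = 8

8 digits (base 16)


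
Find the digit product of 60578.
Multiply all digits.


6 × 0 × 5 × 7 × 8 = 0


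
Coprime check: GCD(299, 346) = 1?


Euclidean algorithm:
346 = 1 * 299 + 47
299 = 6 * 47 + 17
47 = 2 * 17 + 13
17 = 1 * 13 + 4
13 = 3 * 4 + 1
4 = 4 * 1 + 0
GCD(299, 346) = 1

Yes, coprime (GCD = 1)


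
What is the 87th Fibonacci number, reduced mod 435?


F(k) mod 435 for k=1..87:
1, 1, 2, 3, 5, 8, 13, 21, 34, 55, 89, 144, 233, 377, 175, 117, 292, 409, 266, 240, 71, 311, 382, 258, 205, 28, 233, 261, 59, 320, 379, 264, 208, 37, 245, 282, 92, 374, 31, 405, 1, 406, 407, 378, 350, 293, 208, 66, 274, 340, 179, 84, 263, 347, 175, 87, 262, 349, 176, 90, 266, 356, 187, 108, 295, 403, 263, 231, 59, 290, 349, 204, 118, 322, 5, 327, 332, 224, 121, 345, 31, 376, 407, 348, 320, 233, 118
F(87) mod 435 = 118


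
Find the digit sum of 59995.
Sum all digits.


5 + 9 + 9 + 9 + 5 = 37


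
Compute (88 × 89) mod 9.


88 × 89 = 7832
7832 mod 9 = 2


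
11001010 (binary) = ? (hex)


11001010 (base 2) = 202 (decimal)
202 (decimal) = CA (base 16)


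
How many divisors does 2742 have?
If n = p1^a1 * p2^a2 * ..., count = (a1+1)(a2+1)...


2742 = 2^1 × 3^1 × 457^1
d(2742) = (1+1) × (1+1) × (1+1) = 8

8 divisors


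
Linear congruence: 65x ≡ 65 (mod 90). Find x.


GCD(65, 90) = 5 divides 65
Divide: 13x ≡ 13 (mod 18)
x ≡ 1 (mod 18)


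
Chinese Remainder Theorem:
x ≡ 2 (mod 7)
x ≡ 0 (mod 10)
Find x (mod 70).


M = 7*10 = 70
M1 = M/7 = 10, M2 = M/10 = 7
M1^(-1) mod 7 = 5, M2^(-1) mod 10 = 3
x = 2*10*5 + 0*7*3 = 100
100 mod 70 = 30
Check: 30 mod 7 = 2 ✓, 30 mod 10 = 0 ✓

x ≡ 30 (mod 70)


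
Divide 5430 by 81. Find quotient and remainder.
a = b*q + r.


5430 = 81 * 67 + 3
Check: 5427 + 3 = 5430

q = 67, r = 3


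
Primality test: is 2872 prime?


2872 / 2 = 1436 (exact division)
2872 is NOT prime.

No, 2872 is not prime


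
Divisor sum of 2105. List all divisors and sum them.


Divisors of 2105: 1, 5, 421, 2105
Sum = 1 + 5 + 421 + 2105 = 2532

σ(2105) = 2532


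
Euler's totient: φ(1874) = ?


1874 = 2 × 937
Prime factors: 2, 937
φ(1874) = 1874 × (1-1/2) × (1-1/937)
= 1874 × 1/2 × 936/937 = 936

φ(1874) = 936


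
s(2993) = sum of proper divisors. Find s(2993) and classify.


Proper divisors: 1, 41, 73
Sum = 1 + 41 + 73 = 115
115 < 2993 → deficient

s(2993) = 115 (deficient)


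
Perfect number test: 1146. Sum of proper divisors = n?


Proper divisors of 1146: 1, 2, 3, 6, 191, 382, 573
Sum = 1 + 2 + 3 + 6 + 191 + 382 + 573 = 1158

No, 1146 is not perfect (1158 ≠ 1146)


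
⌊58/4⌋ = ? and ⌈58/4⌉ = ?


58/4 = 14.5000
floor = 14
ceil = 15

floor = 14, ceil = 15


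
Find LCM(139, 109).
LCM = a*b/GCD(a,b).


GCD(139, 109) = 1
LCM = 139*109/1 = 15151/1 = 15151

LCM = 15151


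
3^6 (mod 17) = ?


3^1 mod 17 = 3
3^2 mod 17 = 9
3^3 mod 17 = 10
3^4 mod 17 = 13
3^5 mod 17 = 5
3^6 mod 17 = 15


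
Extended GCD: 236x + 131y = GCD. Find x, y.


Tabular extended Euclidean (each row: r = 236*s + 131*t):
r=236, s=1, t=0
r=131, s=0, t=1
q=1: r=105, s=1, t=-1   [236*(1) + 131*(-1) = 105]
q=1: r=26, s=-1, t=2   [236*(-1) + 131*(2) = 26]
q=4: r=1, s=5, t=-9   [236*(5) + 131*(-9) = 1]
q=26: r=0, s=-131, t=236   [236*(-131) + 131*(236) = 0]
GCD = 1; from the row with r=1: x=5, y=-9
Check: 236*(5) + 131*(-9) = 1180 - 1179 = 1

GCD = 1, x = 5, y = -9


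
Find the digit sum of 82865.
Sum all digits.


8 + 2 + 8 + 6 + 5 = 29


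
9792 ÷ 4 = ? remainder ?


9792 = 4 * 2448 + 0
Check: 9792 + 0 = 9792

q = 2448, r = 0


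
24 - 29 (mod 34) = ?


24 - 29 = -5
-5 mod 34 = 29


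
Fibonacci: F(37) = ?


Sequence: 1, 1, 2, 3, 5, 8, 13, 21, 34, 55, 89, 144, 233, 377, 610, 987, 1597, 2584, 4181, 6765, 10946, 17711, 28657, 46368, 75025, 121393, 196418, 317811, 514229, 832040, 1346269, 2178309, 3524578, 5702887, 9227465, 14930352, 24157817
F(37) = 24157817


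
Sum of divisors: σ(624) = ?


Divisors of 624: 1, 2, 3, 4, 6, 8, 12, 13, 16, 24, 26, 39, 48, 52, 78, 104, 156, 208, 312, 624
Sum = 1 + 2 + 3 + 4 + 6 + 8 + 12 + 13 + 16 + 24 + 26 + 39 + 48 + 52 + 78 + 104 + 156 + 208 + 312 + 624 = 1736

σ(624) = 1736


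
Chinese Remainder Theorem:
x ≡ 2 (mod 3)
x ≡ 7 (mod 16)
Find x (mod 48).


M = 3*16 = 48
M1 = M/3 = 16, M2 = M/16 = 3
M1^(-1) mod 3 = 1, M2^(-1) mod 16 = 11
x = 2*16*1 + 7*3*11 = 263
263 mod 48 = 23
Check: 23 mod 3 = 2 ✓, 23 mod 16 = 7 ✓

x ≡ 23 (mod 48)


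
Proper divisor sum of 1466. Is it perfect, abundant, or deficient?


Proper divisors: 1, 2, 733
Sum = 1 + 2 + 733 = 736
736 < 1466 → deficient

s(1466) = 736 (deficient)


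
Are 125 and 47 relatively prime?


Euclidean algorithm:
125 = 2 * 47 + 31
47 = 1 * 31 + 16
31 = 1 * 16 + 15
16 = 1 * 15 + 1
15 = 15 * 1 + 0
GCD(125, 47) = 1

Yes, coprime (GCD = 1)


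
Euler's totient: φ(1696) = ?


1696 = 2^5 × 53
Prime factors: 2, 53
φ(1696) = 1696 × (1-1/2) × (1-1/53)
= 1696 × 1/2 × 52/53 = 832

φ(1696) = 832


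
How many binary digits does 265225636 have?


265225636 in base 2 = 1111110011110000010110100100
Number of digits = 28

28 digits (base 2)


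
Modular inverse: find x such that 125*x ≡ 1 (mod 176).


Use the extended Euclidean algorithm on (176, 125); each row r = 176*s + 125*t:
r=176, s=1, t=0
r=125, s=0, t=1
q=1: r=51, s=1, t=-1   [176*(1) + 125*(-1) = 51]
q=2: r=23, s=-2, t=3   [176*(-2) + 125*(3) = 23]
q=2: r=5, s=5, t=-7   [176*(5) + 125*(-7) = 5]
q=4: r=3, s=-22, t=31   [176*(-22) + 125*(31) = 3]
q=1: r=2, s=27, t=-38   [176*(27) + 125*(-38) = 2]
q=1: r=1, s=-49, t=69   [176*(-49) + 125*(69) = 1]
q=2: r=0, s=125, t=-176   [176*(125) + 125*(-176) = 0]
GCD = 1 with t = 69, so 125*(69) ≡ 1 (mod 176)
Inverse = 69 mod 176 = 69
Check: 125 * 69 = 8625 ≡ 1 (mod 176)

125^(-1) ≡ 69 (mod 176)


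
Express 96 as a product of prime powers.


96 / 2 = 48
48 / 2 = 24
24 / 2 = 12
12 / 2 = 6
6 / 2 = 3
3 / 3 = 1
96 = 2^5 × 3


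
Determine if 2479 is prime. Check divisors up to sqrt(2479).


2479 / 37 = 67 (exact division)
2479 is NOT prime.

No, 2479 is not prime


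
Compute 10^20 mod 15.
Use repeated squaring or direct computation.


10^1 mod 15 = 10
10^2 mod 15 = 10
10^3 mod 15 = 10
10^4 mod 15 = 10
10^5 mod 15 = 10
10^6 mod 15 = 10
10^7 mod 15 = 10
10^8 mod 15 = 10
10^9 mod 15 = 10
10^10 mod 15 = 10
10^11 mod 15 = 10
10^12 mod 15 = 10
10^13 mod 15 = 10
10^14 mod 15 = 10
10^15 mod 15 = 10
10^16 mod 15 = 10
10^17 mod 15 = 10
10^18 mod 15 = 10
10^19 mod 15 = 10
10^20 mod 15 = 10


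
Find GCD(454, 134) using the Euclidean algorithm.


454 = 3 * 134 + 52
134 = 2 * 52 + 30
52 = 1 * 30 + 22
30 = 1 * 22 + 8
22 = 2 * 8 + 6
8 = 1 * 6 + 2
6 = 3 * 2 + 0
GCD = 2


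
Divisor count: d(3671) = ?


3671 = 3671^1
d(3671) = (1+1) = 2

2 divisors


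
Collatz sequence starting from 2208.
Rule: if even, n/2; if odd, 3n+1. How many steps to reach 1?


2208 → 1104 → 552 → 276 → 138 → 69 → 208 → 104 → 52 → 26 → 13 → 40 → 20 → 10 → 5 → 16 → 8 → 4 → 2 → 1
Total steps = 19

19 steps


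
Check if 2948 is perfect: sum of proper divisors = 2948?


Proper divisors of 2948: 1, 2, 4, 11, 22, 44, 67, 134, 268, 737, 1474
Sum = 1 + 2 + 4 + 11 + 22 + 44 + 67 + 134 + 268 + 737 + 1474 = 2764

No, 2948 is not perfect (2764 ≠ 2948)


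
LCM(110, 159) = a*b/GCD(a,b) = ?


GCD(110, 159) = 1
LCM = 110*159/1 = 17490/1 = 17490

LCM = 17490


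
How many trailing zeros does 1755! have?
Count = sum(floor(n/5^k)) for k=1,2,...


floor(1755/5) = 351
floor(1755/25) = 70
floor(1755/125) = 14
floor(1755/625) = 2
Total = 437

437 trailing zeros


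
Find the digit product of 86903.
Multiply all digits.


8 × 6 × 9 × 0 × 3 = 0


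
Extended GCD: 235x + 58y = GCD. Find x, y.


Tabular extended Euclidean (each row: r = 235*s + 58*t):
r=235, s=1, t=0
r=58, s=0, t=1
q=4: r=3, s=1, t=-4   [235*(1) + 58*(-4) = 3]
q=19: r=1, s=-19, t=77   [235*(-19) + 58*(77) = 1]
q=3: r=0, s=58, t=-235   [235*(58) + 58*(-235) = 0]
GCD = 1; from the row with r=1: x=-19, y=77
Check: 235*(-19) + 58*(77) = -4465 + 4466 = 1

GCD = 1, x = -19, y = 77


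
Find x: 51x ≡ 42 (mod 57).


GCD(51, 57) = 3 divides 42
Divide: 17x ≡ 14 (mod 19)
x ≡ 12 (mod 19)


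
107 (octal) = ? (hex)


107 (base 8) = 71 (decimal)
71 (decimal) = 47 (base 16)


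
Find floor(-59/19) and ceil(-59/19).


-59/19 = -3.1053
floor = -4
ceil = -3

floor = -4, ceil = -3


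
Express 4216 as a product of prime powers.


4216 / 2 = 2108
2108 / 2 = 1054
1054 / 2 = 527
527 / 17 = 31
31 / 31 = 1
4216 = 2^3 × 17 × 31


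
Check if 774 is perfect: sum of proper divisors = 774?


Proper divisors of 774: 1, 2, 3, 6, 9, 18, 43, 86, 129, 258, 387
Sum = 1 + 2 + 3 + 6 + 9 + 18 + 43 + 86 + 129 + 258 + 387 = 942

No, 774 is not perfect (942 ≠ 774)


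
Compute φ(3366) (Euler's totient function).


3366 = 2 × 3^2 × 11 × 17
Prime factors: 2, 3, 11, 17
φ(3366) = 3366 × (1-1/2) × (1-1/3) × (1-1/11) × (1-1/17)
= 3366 × 1/2 × 2/3 × 10/11 × 16/17 = 960

φ(3366) = 960


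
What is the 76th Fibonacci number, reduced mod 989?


F(k) mod 989 for k=1..76:
1, 1, 2, 3, 5, 8, 13, 21, 34, 55, 89, 144, 233, 377, 610, 987, 608, 606, 225, 831, 67, 898, 965, 874, 850, 735, 596, 342, 938, 291, 240, 531, 771, 313, 95, 408, 503, 911, 425, 347, 772, 130, 902, 43, 945, 988, 944, 943, 898, 852, 761, 624, 396, 31, 427, 458, 885, 354, 250, 604, 854, 469, 334, 803, 148, 951, 110, 72, 182, 254, 436, 690, 137, 827, 964, 802
F(76) mod 989 = 802


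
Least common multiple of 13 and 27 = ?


GCD(13, 27) = 1
LCM = 13*27/1 = 351/1 = 351

LCM = 351


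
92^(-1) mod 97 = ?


Use the extended Euclidean algorithm on (97, 92); each row r = 97*s + 92*t:
r=97, s=1, t=0
r=92, s=0, t=1
q=1: r=5, s=1, t=-1   [97*(1) + 92*(-1) = 5]
q=18: r=2, s=-18, t=19   [97*(-18) + 92*(19) = 2]
q=2: r=1, s=37, t=-39   [97*(37) + 92*(-39) = 1]
q=2: r=0, s=-92, t=97   [97*(-92) + 92*(97) = 0]
GCD = 1 with t = -39, so 92*(-39) ≡ 1 (mod 97)
Inverse = -39 mod 97 = 58
Check: 92 * 58 = 5336 ≡ 1 (mod 97)

92^(-1) ≡ 58 (mod 97)


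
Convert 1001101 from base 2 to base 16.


1001101 (base 2) = 77 (decimal)
77 (decimal) = 4D (base 16)


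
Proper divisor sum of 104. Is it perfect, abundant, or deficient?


Proper divisors: 1, 2, 4, 8, 13, 26, 52
Sum = 1 + 2 + 4 + 8 + 13 + 26 + 52 = 106
106 > 104 → abundant

s(104) = 106 (abundant)


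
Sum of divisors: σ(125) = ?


Divisors of 125: 1, 5, 25, 125
Sum = 1 + 5 + 25 + 125 = 156

σ(125) = 156


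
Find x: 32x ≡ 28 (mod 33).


GCD(32, 33) = 1, unique solution
a^(-1) mod 33 = 32
x = 32 * 28 mod 33 = 5

x ≡ 5 (mod 33)


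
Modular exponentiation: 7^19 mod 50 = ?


7^1 mod 50 = 7
7^2 mod 50 = 49
7^3 mod 50 = 43
7^4 mod 50 = 1
7^5 mod 50 = 7
7^6 mod 50 = 49
7^7 mod 50 = 43
7^8 mod 50 = 1
7^9 mod 50 = 7
7^10 mod 50 = 49
7^11 mod 50 = 43
7^12 mod 50 = 1
7^13 mod 50 = 7
7^14 mod 50 = 49
7^15 mod 50 = 43
7^16 mod 50 = 1
7^17 mod 50 = 7
7^18 mod 50 = 49
7^19 mod 50 = 43


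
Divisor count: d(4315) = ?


4315 = 5^1 × 863^1
d(4315) = (1+1) × (1+1) = 4

4 divisors


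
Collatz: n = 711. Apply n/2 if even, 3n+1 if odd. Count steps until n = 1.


711 → 2134 → 1067 → 3202 → 1601 → 4804 → 2402 → 1201 → 3604 → 1802 → 901 → 2704 → 1352 → 676 → 338 → 169 → 508 → 254 → 127 → 382 → 191 → 574 → 287 → 862 → 431 → 1294 → 647 → 1942 → 971 → 2914 → 1457 → 4372 → 2186 → 1093 → 3280 → 1640 → 820 → 410 → 205 → 616 → 308 → 154 → 77 → 232 → 116 → 58 → 29 → 88 → 44 → 22 → 11 → 34 → 17 → 52 → 26 → 13 → 40 → 20 → 10 → 5 → 16 → 8 → 4 → 2 → 1
Total steps = 64

64 steps


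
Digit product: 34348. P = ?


3 × 4 × 3 × 4 × 8 = 1152


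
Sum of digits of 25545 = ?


2 + 5 + 5 + 4 + 5 = 21


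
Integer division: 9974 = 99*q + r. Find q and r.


9974 = 99 * 100 + 74
Check: 9900 + 74 = 9974

q = 100, r = 74


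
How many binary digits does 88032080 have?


88032080 in base 2 = 101001111110100001101010000
Number of digits = 27

27 digits (base 2)


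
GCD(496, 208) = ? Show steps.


496 = 2 * 208 + 80
208 = 2 * 80 + 48
80 = 1 * 48 + 32
48 = 1 * 32 + 16
32 = 2 * 16 + 0
GCD = 16


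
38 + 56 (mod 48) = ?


38 + 56 = 94
94 mod 48 = 46


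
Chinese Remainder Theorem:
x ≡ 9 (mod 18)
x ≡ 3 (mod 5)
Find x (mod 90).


M = 18*5 = 90
M1 = M/18 = 5, M2 = M/5 = 18
M1^(-1) mod 18 = 11, M2^(-1) mod 5 = 2
x = 9*5*11 + 3*18*2 = 603
603 mod 90 = 63
Check: 63 mod 18 = 9 ✓, 63 mod 5 = 3 ✓

x ≡ 63 (mod 90)
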